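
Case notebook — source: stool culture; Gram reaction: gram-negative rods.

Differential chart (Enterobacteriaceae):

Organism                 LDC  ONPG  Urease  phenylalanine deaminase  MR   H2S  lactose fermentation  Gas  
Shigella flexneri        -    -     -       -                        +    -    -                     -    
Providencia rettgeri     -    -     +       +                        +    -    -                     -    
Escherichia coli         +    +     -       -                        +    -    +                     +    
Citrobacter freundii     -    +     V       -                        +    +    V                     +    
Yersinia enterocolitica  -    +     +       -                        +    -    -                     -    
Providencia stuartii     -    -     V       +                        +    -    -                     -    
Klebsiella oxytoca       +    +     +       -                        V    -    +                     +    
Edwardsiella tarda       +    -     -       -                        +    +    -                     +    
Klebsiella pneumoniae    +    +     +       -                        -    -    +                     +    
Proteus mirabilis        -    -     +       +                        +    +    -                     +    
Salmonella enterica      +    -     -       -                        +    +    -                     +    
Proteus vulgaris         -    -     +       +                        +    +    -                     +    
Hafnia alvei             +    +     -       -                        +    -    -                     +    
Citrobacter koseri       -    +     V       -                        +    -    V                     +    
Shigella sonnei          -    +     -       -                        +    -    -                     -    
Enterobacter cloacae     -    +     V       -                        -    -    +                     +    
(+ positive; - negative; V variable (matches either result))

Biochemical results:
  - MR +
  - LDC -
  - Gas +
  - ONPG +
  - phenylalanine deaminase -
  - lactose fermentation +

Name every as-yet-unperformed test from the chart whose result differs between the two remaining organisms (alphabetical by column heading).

lactose fermentation +: excludes 10 organisms — 6 left.
Gas +: all 6 remaining candidates are consistent.
phenylalanine deaminase -: all 6 remaining candidates are consistent.
ONPG +: all 6 remaining candidates are consistent.
MR +: excludes Klebsiella pneumoniae, Enterobacter cloacae — 4 left.
LDC -: excludes Escherichia coli, Klebsiella oxytoca — 2 left.
Two candidates remain: Citrobacter freundii and Citrobacter koseri.
  Urease: V vs V — variable for at least one, does not separate.
  H2S: Citrobacter freundii +, Citrobacter koseri - — discriminates.

H2S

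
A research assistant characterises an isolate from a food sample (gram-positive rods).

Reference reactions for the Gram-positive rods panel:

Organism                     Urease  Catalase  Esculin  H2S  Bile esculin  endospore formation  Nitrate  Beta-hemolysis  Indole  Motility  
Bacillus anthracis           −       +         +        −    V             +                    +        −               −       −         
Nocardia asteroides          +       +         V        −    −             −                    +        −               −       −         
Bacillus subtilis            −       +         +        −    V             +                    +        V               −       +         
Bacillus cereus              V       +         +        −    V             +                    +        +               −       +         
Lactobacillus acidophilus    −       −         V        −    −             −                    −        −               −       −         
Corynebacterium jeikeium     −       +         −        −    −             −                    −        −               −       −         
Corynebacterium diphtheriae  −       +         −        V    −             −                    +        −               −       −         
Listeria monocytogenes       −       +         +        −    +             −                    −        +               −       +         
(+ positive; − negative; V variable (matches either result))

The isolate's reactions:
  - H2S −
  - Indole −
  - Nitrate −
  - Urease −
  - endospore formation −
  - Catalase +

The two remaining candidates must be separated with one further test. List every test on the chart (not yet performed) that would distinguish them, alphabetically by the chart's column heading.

Beta-hemolysis, Bile esculin, Esculin, Motility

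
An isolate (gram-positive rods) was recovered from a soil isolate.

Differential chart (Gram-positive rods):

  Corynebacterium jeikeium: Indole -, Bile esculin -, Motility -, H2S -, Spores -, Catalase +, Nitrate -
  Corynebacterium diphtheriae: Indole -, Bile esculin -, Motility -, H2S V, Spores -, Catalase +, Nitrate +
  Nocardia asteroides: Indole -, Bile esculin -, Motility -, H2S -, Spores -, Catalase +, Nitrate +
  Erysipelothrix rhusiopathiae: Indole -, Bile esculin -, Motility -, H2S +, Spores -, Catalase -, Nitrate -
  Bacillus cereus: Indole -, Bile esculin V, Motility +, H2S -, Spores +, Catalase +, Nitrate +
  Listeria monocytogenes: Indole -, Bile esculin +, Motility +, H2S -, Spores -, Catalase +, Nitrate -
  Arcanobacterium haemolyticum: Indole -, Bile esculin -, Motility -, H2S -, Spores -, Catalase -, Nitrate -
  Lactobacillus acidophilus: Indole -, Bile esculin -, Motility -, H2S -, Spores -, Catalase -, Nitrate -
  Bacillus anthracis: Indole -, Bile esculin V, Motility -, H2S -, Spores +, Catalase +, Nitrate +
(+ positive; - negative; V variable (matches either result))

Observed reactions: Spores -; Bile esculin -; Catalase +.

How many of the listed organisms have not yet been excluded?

Spores -: excludes Bacillus cereus, Bacillus anthracis — 7 left.
Catalase +: excludes Erysipelothrix rhusiopathiae, Arcanobacterium haemolyticum, Lactobacillus acidophilus — 4 left.
Bile esculin -: excludes Listeria monocytogenes — 3 left.
Still consistent: Corynebacterium diphtheriae, Corynebacterium jeikeium, Nocardia asteroides.

3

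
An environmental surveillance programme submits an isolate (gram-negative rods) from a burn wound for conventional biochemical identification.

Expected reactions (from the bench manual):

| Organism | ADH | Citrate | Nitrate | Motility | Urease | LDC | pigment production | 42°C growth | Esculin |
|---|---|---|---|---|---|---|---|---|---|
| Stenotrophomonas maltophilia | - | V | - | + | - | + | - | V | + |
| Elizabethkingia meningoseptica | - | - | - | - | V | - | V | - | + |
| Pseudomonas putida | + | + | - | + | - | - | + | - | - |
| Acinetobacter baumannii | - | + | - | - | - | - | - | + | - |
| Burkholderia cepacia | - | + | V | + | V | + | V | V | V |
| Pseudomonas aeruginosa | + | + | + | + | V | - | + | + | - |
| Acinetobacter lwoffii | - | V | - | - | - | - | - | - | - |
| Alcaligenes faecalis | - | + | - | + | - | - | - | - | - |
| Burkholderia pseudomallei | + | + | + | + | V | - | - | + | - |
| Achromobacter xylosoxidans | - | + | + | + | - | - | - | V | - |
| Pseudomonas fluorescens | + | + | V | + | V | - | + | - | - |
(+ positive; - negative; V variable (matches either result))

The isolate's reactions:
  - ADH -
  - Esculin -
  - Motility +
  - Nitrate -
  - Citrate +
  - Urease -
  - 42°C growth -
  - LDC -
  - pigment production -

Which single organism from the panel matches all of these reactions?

Alcaligenes faecalis

ADH -: excludes Pseudomonas putida, Pseudomonas aeruginosa, Burkholderia pseudomallei, Pseudomonas fluorescens — 7 left.
Urease -: all 7 remaining candidates are consistent.
Citrate +: excludes Elizabethkingia meningoseptica — 6 left.
42°C growth -: excludes Acinetobacter baumannii — 5 left.
Nitrate -: excludes Achromobacter xylosoxidans — 4 left.
Esculin -: excludes Stenotrophomonas maltophilia — 3 left.
pigment production -: all 3 remaining candidates are consistent.
LDC -: excludes Burkholderia cepacia — 2 left.
Motility +: excludes Acinetobacter lwoffii — 1 left.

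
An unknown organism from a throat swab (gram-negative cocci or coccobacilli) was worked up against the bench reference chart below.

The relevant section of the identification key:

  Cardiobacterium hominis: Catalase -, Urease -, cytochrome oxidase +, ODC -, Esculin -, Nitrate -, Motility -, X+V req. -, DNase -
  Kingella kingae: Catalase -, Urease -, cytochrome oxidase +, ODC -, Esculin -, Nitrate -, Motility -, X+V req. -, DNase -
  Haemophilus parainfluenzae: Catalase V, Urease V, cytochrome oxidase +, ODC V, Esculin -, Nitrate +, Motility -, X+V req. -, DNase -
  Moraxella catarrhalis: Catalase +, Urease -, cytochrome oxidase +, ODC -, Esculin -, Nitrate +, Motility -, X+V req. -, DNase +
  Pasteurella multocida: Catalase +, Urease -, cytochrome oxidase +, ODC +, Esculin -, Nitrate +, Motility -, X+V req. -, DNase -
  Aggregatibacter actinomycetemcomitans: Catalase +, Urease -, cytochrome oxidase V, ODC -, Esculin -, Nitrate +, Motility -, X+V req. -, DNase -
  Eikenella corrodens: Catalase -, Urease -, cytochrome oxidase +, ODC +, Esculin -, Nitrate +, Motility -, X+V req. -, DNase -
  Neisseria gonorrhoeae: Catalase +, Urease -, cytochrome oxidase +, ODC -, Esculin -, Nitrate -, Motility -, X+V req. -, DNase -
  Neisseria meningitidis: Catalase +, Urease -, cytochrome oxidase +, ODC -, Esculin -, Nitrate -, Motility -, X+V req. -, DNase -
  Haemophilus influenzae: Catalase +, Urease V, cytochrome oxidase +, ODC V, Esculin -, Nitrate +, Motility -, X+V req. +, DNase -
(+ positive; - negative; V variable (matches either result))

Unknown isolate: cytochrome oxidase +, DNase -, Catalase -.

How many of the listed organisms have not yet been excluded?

cytochrome oxidase +: all 10 remaining candidates are consistent.
DNase -: excludes Moraxella catarrhalis — 9 left.
Catalase -: excludes 5 organisms — 4 left.
Still consistent: Cardiobacterium hominis, Eikenella corrodens, Haemophilus parainfluenzae, Kingella kingae.

4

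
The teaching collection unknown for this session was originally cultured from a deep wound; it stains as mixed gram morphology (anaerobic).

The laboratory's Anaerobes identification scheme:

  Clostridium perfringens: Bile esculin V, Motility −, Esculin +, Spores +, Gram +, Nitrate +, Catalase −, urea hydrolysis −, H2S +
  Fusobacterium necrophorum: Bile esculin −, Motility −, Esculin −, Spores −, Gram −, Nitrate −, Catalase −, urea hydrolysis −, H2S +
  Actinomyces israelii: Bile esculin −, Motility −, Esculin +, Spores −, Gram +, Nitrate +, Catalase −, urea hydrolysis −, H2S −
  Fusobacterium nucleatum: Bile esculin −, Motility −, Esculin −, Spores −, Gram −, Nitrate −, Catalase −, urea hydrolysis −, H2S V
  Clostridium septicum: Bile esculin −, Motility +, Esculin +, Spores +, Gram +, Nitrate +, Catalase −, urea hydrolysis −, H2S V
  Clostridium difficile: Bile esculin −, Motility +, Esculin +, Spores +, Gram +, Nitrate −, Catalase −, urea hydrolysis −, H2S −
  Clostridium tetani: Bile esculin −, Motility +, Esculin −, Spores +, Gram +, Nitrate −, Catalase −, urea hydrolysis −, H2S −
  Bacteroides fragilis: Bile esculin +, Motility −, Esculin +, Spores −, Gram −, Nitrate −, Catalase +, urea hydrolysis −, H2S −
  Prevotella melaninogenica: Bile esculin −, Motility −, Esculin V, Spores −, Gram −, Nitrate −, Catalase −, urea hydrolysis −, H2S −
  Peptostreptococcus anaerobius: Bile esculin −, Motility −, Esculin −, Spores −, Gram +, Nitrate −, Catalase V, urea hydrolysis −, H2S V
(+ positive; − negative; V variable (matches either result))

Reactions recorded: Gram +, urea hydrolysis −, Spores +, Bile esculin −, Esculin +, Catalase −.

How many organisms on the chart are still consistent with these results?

3

Gram +: excludes Fusobacterium necrophorum, Fusobacterium nucleatum, Bacteroides fragilis, Prevotella melaninogenica — 6 left.
Esculin +: excludes Clostridium tetani, Peptostreptococcus anaerobius — 4 left.
Bile esculin −: all 4 remaining candidates are consistent.
urea hydrolysis −: all 4 remaining candidates are consistent.
Catalase −: all 4 remaining candidates are consistent.
Spores +: excludes Actinomyces israelii — 3 left.
Still consistent: Clostridium difficile, Clostridium perfringens, Clostridium septicum.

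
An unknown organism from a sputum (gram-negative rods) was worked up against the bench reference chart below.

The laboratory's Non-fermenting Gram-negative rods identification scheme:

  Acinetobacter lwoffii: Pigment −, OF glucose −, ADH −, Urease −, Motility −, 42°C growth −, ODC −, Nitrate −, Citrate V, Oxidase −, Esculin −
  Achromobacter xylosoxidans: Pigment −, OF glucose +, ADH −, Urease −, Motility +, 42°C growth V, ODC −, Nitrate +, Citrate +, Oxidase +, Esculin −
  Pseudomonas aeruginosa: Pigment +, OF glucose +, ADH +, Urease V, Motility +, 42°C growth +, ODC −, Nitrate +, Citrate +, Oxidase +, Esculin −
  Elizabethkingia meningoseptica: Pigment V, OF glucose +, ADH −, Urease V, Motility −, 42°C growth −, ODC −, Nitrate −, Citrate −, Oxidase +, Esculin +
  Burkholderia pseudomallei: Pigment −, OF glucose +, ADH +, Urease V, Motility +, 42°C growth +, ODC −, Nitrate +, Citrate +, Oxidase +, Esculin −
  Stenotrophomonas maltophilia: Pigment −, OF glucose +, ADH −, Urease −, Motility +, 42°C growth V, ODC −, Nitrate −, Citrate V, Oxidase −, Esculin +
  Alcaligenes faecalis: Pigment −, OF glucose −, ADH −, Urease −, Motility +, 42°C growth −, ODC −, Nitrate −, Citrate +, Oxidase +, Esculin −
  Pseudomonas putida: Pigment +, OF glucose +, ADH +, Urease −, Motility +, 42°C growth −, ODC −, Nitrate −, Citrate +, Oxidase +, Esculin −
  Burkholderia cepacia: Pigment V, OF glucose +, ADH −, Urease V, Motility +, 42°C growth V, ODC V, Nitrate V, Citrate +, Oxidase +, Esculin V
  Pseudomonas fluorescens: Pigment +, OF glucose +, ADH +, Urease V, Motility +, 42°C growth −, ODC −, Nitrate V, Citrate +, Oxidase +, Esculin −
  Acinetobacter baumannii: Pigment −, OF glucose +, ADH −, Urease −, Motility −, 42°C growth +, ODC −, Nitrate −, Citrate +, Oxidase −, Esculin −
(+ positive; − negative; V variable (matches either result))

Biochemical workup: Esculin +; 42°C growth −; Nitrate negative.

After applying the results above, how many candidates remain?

3

42°C growth −: excludes Pseudomonas aeruginosa, Burkholderia pseudomallei, Acinetobacter baumannii — 8 left.
Esculin +: excludes 5 organisms — 3 left.
Nitrate −: all 3 remaining candidates are consistent.
Still consistent: Burkholderia cepacia, Elizabethkingia meningoseptica, Stenotrophomonas maltophilia.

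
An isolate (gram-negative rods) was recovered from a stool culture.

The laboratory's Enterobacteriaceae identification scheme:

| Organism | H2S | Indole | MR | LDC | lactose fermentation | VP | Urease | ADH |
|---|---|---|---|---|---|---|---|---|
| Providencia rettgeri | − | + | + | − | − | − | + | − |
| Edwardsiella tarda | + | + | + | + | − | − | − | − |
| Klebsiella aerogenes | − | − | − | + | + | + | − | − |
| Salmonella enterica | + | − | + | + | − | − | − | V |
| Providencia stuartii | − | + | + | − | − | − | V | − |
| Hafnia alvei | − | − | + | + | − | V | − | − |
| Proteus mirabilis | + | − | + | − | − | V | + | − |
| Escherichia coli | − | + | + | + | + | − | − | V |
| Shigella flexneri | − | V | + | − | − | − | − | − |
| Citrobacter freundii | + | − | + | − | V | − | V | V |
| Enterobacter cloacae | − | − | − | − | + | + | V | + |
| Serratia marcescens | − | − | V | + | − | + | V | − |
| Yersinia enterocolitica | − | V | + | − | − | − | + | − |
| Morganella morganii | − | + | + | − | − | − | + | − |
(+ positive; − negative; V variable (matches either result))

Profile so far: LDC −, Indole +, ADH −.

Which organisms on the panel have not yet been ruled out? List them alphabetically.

Morganella morganii, Providencia rettgeri, Providencia stuartii, Shigella flexneri, Yersinia enterocolitica

LDC −: excludes 6 organisms — 8 left.
Indole +: excludes Proteus mirabilis, Citrobacter freundii, Enterobacter cloacae — 5 left.
ADH −: all 5 remaining candidates are consistent.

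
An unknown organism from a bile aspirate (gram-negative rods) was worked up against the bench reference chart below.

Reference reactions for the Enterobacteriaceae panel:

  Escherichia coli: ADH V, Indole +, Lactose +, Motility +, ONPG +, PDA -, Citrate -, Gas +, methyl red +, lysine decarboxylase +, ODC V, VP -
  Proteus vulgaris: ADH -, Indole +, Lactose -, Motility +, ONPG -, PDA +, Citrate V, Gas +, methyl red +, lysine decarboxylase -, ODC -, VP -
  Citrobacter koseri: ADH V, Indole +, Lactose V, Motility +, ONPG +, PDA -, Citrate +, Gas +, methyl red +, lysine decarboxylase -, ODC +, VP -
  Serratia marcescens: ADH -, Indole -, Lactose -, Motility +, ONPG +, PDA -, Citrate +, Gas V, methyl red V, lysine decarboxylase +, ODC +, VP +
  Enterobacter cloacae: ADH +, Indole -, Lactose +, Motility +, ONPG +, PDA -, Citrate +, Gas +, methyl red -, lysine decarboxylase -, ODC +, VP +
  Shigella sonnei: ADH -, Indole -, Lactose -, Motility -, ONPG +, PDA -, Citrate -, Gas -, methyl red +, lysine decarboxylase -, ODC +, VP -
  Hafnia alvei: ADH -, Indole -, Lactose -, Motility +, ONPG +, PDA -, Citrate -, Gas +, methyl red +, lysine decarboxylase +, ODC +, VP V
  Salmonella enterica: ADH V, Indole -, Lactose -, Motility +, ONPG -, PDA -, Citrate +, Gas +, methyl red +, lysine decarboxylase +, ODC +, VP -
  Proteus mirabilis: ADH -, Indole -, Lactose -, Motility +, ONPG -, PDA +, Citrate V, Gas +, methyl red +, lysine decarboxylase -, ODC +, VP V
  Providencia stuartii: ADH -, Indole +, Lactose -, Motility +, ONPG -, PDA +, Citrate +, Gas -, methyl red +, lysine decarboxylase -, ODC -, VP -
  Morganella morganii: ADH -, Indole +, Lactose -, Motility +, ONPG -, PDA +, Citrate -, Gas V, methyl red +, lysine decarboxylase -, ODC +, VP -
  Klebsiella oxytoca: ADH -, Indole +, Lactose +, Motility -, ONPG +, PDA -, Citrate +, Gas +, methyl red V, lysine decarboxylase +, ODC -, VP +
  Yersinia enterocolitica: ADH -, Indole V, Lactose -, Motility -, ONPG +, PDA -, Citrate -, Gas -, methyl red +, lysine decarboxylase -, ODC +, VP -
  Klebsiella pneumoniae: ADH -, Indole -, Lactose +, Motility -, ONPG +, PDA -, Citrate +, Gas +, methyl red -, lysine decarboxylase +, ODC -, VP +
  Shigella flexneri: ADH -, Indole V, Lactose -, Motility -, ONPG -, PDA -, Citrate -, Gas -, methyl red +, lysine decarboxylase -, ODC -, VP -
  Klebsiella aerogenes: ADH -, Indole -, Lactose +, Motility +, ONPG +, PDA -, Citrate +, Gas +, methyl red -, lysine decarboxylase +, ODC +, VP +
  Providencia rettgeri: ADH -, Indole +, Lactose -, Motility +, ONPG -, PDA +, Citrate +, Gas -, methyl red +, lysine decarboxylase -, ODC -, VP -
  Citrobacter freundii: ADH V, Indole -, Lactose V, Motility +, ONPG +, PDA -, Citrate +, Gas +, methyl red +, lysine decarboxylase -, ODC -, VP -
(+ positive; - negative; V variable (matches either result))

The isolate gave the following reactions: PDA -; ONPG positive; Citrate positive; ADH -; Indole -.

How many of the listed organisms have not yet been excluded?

4

ADH -: excludes Enterobacter cloacae — 17 left.
Indole -: excludes 7 organisms — 10 left.
PDA -: excludes Proteus mirabilis — 9 left.
ONPG +: excludes Salmonella enterica, Shigella flexneri — 7 left.
Citrate +: excludes Shigella sonnei, Hafnia alvei, Yersinia enterocolitica — 4 left.
Still consistent: Citrobacter freundii, Klebsiella aerogenes, Klebsiella pneumoniae, Serratia marcescens.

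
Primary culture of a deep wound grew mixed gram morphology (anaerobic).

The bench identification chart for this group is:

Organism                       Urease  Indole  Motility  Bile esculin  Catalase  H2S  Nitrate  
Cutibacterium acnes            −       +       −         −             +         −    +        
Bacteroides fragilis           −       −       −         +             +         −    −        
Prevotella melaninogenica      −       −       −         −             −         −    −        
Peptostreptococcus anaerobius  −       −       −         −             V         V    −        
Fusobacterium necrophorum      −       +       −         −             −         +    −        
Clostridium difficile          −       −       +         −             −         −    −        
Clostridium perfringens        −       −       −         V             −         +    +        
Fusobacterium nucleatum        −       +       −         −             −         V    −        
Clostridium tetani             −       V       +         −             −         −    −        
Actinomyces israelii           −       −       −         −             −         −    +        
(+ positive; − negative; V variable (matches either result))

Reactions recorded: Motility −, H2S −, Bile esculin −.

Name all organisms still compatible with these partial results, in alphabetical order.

Actinomyces israelii, Cutibacterium acnes, Fusobacterium nucleatum, Peptostreptococcus anaerobius, Prevotella melaninogenica

H2S −: excludes Fusobacterium necrophorum, Clostridium perfringens — 8 left.
Motility −: excludes Clostridium difficile, Clostridium tetani — 6 left.
Bile esculin −: excludes Bacteroides fragilis — 5 left.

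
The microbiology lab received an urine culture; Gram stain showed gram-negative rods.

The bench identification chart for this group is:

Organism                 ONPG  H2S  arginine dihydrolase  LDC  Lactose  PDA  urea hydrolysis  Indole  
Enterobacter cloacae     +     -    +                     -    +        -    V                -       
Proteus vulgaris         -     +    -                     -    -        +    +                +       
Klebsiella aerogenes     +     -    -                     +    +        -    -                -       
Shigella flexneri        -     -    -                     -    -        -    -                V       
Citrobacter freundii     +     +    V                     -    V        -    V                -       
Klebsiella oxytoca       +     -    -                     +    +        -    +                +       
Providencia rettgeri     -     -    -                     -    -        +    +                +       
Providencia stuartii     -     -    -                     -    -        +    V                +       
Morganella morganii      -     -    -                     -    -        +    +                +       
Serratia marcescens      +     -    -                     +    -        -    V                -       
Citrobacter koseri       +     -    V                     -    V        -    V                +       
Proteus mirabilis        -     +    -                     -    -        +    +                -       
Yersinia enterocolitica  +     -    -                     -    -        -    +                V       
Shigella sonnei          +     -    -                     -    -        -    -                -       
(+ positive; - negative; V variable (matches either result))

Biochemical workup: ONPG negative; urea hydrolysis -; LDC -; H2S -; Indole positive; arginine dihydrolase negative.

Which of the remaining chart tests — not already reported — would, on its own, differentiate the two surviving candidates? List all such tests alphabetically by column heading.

PDA

Indole +: excludes 6 organisms — 8 left.
H2S -: excludes Proteus vulgaris — 7 left.
ONPG -: excludes Klebsiella oxytoca, Citrobacter koseri, Yersinia enterocolitica — 4 left.
arginine dihydrolase -: all 4 remaining candidates are consistent.
LDC -: all 4 remaining candidates are consistent.
urea hydrolysis -: excludes Providencia rettgeri, Morganella morganii — 2 left.
Two candidates remain: Providencia stuartii and Shigella flexneri.
  Lactose: - vs - — same for both, does not separate.
  PDA: Providencia stuartii +, Shigella flexneri - — discriminates.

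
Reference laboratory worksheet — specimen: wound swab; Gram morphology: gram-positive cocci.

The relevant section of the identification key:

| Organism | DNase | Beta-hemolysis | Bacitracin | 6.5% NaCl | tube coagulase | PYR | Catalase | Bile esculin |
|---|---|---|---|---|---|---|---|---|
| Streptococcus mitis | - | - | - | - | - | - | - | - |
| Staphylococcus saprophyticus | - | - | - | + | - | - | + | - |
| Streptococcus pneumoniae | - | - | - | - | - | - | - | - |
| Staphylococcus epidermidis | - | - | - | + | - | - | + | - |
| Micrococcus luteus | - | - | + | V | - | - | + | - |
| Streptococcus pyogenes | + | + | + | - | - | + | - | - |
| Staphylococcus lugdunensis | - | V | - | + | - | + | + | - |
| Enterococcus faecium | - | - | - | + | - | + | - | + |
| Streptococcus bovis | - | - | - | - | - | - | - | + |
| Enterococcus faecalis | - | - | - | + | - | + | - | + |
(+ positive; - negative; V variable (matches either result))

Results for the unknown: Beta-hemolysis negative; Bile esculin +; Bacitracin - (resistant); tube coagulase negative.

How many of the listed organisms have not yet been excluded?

Bacitracin -: excludes Micrococcus luteus, Streptococcus pyogenes — 8 left.
Beta-hemolysis -: all 8 remaining candidates are consistent.
tube coagulase -: all 8 remaining candidates are consistent.
Bile esculin +: excludes 5 organisms — 3 left.
Still consistent: Enterococcus faecalis, Enterococcus faecium, Streptococcus bovis.

3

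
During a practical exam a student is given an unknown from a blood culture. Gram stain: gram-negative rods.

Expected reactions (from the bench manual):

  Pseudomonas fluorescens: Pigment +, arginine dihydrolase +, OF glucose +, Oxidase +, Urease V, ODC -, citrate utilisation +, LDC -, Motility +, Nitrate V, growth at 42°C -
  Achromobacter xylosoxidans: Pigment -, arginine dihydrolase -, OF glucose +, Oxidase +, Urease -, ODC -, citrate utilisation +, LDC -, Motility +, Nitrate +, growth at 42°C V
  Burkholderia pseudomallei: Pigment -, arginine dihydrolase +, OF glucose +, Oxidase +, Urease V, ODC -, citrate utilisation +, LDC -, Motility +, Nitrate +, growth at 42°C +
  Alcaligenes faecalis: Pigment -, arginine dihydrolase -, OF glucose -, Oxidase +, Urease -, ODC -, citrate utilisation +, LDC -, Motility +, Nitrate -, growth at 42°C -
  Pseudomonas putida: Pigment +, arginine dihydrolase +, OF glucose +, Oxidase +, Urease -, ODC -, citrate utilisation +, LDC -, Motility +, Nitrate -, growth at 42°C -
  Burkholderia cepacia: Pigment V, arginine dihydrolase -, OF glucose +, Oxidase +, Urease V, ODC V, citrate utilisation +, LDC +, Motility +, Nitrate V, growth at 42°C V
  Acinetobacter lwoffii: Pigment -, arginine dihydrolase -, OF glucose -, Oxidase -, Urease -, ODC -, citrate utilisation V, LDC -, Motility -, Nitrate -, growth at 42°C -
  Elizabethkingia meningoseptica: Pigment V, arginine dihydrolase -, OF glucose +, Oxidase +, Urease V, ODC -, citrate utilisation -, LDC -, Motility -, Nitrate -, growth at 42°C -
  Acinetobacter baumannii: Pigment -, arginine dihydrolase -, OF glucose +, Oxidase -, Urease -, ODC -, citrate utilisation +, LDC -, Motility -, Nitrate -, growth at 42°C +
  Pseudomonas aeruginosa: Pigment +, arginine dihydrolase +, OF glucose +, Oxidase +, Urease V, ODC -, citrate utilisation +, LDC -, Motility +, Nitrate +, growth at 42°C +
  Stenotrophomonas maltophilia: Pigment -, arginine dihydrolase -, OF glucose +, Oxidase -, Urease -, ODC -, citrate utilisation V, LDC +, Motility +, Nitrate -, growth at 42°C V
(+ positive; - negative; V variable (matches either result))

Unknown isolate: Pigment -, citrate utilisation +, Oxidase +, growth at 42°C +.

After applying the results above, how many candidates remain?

3

Oxidase +: excludes Acinetobacter lwoffii, Acinetobacter baumannii, Stenotrophomonas maltophilia — 8 left.
citrate utilisation +: excludes Elizabethkingia meningoseptica — 7 left.
growth at 42°C +: excludes Pseudomonas fluorescens, Alcaligenes faecalis, Pseudomonas putida — 4 left.
Pigment -: excludes Pseudomonas aeruginosa — 3 left.
Still consistent: Achromobacter xylosoxidans, Burkholderia cepacia, Burkholderia pseudomallei.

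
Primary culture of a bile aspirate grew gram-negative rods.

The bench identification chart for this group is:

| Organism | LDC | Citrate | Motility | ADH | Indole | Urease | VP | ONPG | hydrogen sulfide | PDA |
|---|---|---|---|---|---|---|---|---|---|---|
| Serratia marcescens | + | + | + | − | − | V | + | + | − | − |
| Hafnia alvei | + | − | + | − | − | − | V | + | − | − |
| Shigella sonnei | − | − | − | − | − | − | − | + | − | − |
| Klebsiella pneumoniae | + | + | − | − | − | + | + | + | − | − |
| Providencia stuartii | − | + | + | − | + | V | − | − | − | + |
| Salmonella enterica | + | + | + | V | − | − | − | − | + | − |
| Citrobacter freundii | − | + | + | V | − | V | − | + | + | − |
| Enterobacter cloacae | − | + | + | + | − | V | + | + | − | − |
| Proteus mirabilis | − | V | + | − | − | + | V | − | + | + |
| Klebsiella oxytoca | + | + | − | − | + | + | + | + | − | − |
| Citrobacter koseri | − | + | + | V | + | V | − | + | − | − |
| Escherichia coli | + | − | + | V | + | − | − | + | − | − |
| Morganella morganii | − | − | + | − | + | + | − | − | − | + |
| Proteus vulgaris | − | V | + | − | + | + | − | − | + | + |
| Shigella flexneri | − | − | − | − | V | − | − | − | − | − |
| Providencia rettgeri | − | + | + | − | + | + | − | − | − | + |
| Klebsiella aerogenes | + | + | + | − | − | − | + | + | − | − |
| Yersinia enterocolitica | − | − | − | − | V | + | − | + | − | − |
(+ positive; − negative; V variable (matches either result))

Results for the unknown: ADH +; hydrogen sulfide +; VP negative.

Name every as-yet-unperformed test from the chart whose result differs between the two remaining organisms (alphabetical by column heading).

LDC, ONPG

hydrogen sulfide +: excludes 14 organisms — 4 left.
ADH +: excludes Proteus mirabilis, Proteus vulgaris — 2 left.
VP −: all 2 remaining candidates are consistent.
Two candidates remain: Citrobacter freundii and Salmonella enterica.
  LDC: Citrobacter freundii −, Salmonella enterica + — discriminates.
  Citrate: + vs + — same for both, does not separate.
  Motility: + vs + — same for both, does not separate.
  Indole: − vs − — same for both, does not separate.
  Urease: V vs − — variable for at least one, does not separate.
  ONPG: Citrobacter freundii +, Salmonella enterica − — discriminates.
  PDA: − vs − — same for both, does not separate.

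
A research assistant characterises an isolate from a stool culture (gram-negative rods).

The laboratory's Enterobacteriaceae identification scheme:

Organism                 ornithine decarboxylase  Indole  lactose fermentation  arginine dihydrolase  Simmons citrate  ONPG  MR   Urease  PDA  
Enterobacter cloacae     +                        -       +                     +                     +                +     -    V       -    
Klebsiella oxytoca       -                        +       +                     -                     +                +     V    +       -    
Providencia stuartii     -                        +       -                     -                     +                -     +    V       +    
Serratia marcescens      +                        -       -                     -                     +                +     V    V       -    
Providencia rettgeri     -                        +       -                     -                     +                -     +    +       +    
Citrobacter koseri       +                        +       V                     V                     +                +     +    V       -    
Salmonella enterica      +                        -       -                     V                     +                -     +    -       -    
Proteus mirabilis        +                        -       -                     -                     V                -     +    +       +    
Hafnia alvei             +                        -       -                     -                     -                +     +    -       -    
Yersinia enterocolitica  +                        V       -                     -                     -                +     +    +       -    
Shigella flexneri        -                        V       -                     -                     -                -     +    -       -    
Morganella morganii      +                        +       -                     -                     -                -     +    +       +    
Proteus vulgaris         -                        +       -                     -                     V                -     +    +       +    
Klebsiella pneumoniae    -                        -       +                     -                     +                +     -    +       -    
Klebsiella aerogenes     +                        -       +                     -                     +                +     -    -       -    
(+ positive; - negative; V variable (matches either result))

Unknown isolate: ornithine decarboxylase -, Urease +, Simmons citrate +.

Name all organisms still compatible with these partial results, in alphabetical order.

ornithine decarboxylase -: excludes 9 organisms — 6 left.
Urease +: excludes Shigella flexneri — 5 left.
Simmons citrate +: all 5 remaining candidates are consistent.

Klebsiella oxytoca, Klebsiella pneumoniae, Proteus vulgaris, Providencia rettgeri, Providencia stuartii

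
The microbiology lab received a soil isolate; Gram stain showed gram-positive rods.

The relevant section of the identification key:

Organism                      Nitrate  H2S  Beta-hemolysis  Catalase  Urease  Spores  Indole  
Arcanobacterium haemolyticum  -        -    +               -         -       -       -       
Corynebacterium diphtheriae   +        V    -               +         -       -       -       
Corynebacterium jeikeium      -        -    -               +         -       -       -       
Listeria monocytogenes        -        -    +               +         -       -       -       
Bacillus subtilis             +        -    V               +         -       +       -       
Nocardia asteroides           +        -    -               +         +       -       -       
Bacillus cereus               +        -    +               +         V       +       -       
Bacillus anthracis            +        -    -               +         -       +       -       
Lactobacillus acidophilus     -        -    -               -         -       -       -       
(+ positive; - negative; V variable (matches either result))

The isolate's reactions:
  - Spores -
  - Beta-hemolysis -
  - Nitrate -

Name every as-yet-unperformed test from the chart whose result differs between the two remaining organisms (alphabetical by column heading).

Catalase

Beta-hemolysis -: excludes Arcanobacterium haemolyticum, Listeria monocytogenes, Bacillus cereus — 6 left.
Nitrate -: excludes Corynebacterium diphtheriae, Bacillus subtilis, Nocardia asteroides, Bacillus anthracis — 2 left.
Spores -: all 2 remaining candidates are consistent.
Two candidates remain: Corynebacterium jeikeium and Lactobacillus acidophilus.
  H2S: - vs - — same for both, does not separate.
  Catalase: Corynebacterium jeikeium +, Lactobacillus acidophilus - — discriminates.
  Urease: - vs - — same for both, does not separate.
  Indole: - vs - — same for both, does not separate.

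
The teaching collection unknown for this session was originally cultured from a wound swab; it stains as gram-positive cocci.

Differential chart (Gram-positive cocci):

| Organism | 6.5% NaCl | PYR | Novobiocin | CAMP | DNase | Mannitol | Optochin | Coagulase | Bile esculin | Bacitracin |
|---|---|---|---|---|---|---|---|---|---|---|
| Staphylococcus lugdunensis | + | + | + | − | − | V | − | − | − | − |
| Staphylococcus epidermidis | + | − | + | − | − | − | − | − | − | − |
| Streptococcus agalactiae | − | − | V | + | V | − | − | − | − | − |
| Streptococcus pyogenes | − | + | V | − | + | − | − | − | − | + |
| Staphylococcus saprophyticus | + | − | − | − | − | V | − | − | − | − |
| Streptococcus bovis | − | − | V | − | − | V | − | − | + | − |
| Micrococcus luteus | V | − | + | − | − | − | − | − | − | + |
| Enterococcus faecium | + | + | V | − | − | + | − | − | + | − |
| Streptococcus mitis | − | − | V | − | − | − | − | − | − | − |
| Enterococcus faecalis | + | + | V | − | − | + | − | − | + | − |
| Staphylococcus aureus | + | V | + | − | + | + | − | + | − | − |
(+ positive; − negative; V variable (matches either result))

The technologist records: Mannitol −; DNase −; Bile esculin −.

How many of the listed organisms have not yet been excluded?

6

DNase −: excludes Streptococcus pyogenes, Staphylococcus aureus — 9 left.
Bile esculin −: excludes Streptococcus bovis, Enterococcus faecium, Enterococcus faecalis — 6 left.
Mannitol −: all 6 remaining candidates are consistent.
Still consistent: Micrococcus luteus, Staphylococcus epidermidis, Staphylococcus lugdunensis, Staphylococcus saprophyticus, Streptococcus agalactiae, Streptococcus mitis.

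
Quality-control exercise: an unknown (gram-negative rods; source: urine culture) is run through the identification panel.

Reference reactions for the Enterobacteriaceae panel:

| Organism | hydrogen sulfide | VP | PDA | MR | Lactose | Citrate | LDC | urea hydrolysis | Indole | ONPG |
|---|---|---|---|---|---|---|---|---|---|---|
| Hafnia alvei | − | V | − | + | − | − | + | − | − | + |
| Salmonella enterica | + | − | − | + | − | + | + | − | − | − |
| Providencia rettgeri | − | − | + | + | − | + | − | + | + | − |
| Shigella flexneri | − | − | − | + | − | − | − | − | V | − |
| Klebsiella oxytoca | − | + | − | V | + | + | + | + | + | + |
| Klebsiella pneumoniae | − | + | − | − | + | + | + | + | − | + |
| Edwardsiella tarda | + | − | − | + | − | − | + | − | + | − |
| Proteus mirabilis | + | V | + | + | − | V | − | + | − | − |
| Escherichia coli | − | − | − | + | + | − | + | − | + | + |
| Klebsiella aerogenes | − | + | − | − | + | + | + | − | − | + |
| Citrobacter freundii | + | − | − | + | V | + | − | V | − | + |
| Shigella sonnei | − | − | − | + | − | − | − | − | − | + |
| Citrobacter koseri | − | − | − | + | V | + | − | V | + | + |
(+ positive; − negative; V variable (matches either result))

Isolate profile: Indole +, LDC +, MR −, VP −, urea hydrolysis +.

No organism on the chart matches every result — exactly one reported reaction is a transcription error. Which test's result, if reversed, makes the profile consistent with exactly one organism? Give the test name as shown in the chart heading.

As reported, no row in the chart matches all 5 reactions.
Reversing LDC → still no organism matches.
Reversing VP (to +) → unique match: Klebsiella oxytoca.
Reversing urea hydrolysis → still no organism matches.
Reversing MR → still no organism matches.
Reversing Indole → still no organism matches.

VP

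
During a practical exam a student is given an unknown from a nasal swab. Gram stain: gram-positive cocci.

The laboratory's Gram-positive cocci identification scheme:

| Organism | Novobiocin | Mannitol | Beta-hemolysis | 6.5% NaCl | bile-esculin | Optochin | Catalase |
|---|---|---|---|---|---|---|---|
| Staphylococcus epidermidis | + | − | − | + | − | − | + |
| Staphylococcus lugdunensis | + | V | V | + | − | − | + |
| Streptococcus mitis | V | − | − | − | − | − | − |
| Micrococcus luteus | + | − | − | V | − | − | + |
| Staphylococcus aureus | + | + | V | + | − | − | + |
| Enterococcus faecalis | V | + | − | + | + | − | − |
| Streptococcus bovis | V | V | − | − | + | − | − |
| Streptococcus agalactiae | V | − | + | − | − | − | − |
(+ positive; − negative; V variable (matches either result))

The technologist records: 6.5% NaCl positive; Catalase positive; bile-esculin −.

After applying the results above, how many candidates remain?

6.5% NaCl +: excludes Streptococcus mitis, Streptococcus bovis, Streptococcus agalactiae — 5 left.
Catalase +: excludes Enterococcus faecalis — 4 left.
bile-esculin −: all 4 remaining candidates are consistent.
Still consistent: Micrococcus luteus, Staphylococcus aureus, Staphylococcus epidermidis, Staphylococcus lugdunensis.

4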